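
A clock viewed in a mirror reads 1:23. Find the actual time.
Reflection across the vertical (12-6) axis maps a hand at angle A degrees to (360 - A) degrees, which sends a reading of T minutes past 12:00 to (720 - T) minutes past 12:00.
Mirror reads 1:23 = 83 minutes past 12:00.
Actual time: (720 - 83) mod 720 = 637 minutes = 10:37.

Final answer: 10:37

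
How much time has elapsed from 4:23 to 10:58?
From 4:23 to 10:58:
(10 x 60 + 58) - (4 x 60 + 23) = 658 - 263 = 395 minutes
= 6 hours and 35 minutes

Final answer: 6 hours and 35 minutes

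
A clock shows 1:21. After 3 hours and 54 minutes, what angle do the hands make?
First find the time 3 hours and 54 minutes after 1:21.
Total minutes: 1 x 60 + 21 + 3 x 60 + 54 = 315.
315 mod 720 = 315 minutes = 5:15.
Now compute the angle at 5:15:
Hour hand: 5 x 30 + 15 x 0.5 = 157.5 degrees
Minute hand: 15 x 6 = 90 degrees
Difference: |157.5 - 90| = 67.5 degrees
The angle is 67.5 degrees

Final answer: 67.5 degrees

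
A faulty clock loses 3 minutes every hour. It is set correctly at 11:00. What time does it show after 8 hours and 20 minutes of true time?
For every 60 true minutes, the faulty clock advances 60 - 3 = 57 minutes.
True elapsed: 8 hours and 20 minutes = 500 minutes.
Faulty clock advances: 500 x 57/60 = 475 minutes (drift: 25 minutes behind).
Shown time: 11:00 + 475 minutes = 6:55.

Final answer: 6:55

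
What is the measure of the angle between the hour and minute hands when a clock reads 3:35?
Hour hand position: 3 x 30 + 35 x 0.5 = 107.5 degrees
Minute hand position: 35 x 6 = 210 degrees
Difference: |107.5 - 210| = 102.5 degrees
The angle between the hands is 102.5 degrees

Final answer: 102.5 degrees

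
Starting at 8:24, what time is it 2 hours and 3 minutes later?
Starting time: 8:24
Adding 3 minutes to 24 minutes: 24 + 3 = 27 minutes
Adding 2 hours: 8 + 2 = 10
Final time: 10:27

Final answer: 10:27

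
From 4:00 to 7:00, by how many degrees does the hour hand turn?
The hour hand moves 0.5 degrees per minute.
Time elapsed: 7:00 - 4:00 = 180 minutes
Angular displacement: 180 x 0.5 = 90 degrees

Final answer: 90 degrees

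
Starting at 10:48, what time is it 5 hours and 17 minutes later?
Starting time: 10:48
Adding 17 minutes to 48 minutes: 48 + 17 = 65 minutes = 1 hour and 5 minutes
Adding 5 hours: 10 + 5 + 1 (carry) = 16 - 12 = 4
Final time: 4:05

Final answer: 4:05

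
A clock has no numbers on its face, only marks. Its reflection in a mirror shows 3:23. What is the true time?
Reflection across the vertical (12-6) axis maps a hand at angle A degrees to (360 - A) degrees, which sends a reading of T minutes past 12:00 to (720 - T) minutes past 12:00.
Mirror reads 3:23 = 203 minutes past 12:00.
Actual time: (720 - 203) mod 720 = 517 minutes = 8:37.

Final answer: 8:37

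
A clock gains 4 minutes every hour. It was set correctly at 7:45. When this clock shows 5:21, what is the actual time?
For every 60 true minutes, the faulty clock advances 64 minutes, so 1 faulty-clock minute corresponds to 60/64 true minutes.
From 7:45 to 5:21 on the faulty dial is 576 minutes.
True elapsed: 576 x 60/64 = 540 minutes = 9 hours.
True time: 7:45 + 9 hours = 4:45.

Final answer: 4:45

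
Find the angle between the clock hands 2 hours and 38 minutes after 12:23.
First find the time 2 hours and 38 minutes after 12:23.
Total minutes: 12 x 60 + 23 + 2 x 60 + 38 = 901.
901 mod 720 = 181 minutes = 3:01.
Now compute the angle at 3:01:
Hour hand: 3 x 30 + 1 x 0.5 = 90.5 degrees
Minute hand: 1 x 6 = 6 degrees
Difference: |90.5 - 6| = 84.5 degrees
The angle is 84.5 degrees

Final answer: 84.5 degrees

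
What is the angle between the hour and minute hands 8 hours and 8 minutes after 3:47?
First find the time 8 hours and 8 minutes after 3:47.
Total minutes: 3 x 60 + 47 + 8 x 60 + 8 = 715.
715 mod 720 = 715 minutes = 11:55.
Now compute the angle at 11:55:
Hour hand: 11 x 30 + 55 x 0.5 = 357.5 degrees
Minute hand: 55 x 6 = 330 degrees
Difference: |357.5 - 330| = 27.5 degrees
The angle is 27.5 degrees

Final answer: 27.5 degrees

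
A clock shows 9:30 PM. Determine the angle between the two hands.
Hour hand position: 9 x 30 + 30 x 0.5 = 285 degrees
Minute hand position: 30 x 6 = 180 degrees
Difference: |285 - 180| = 105 degrees
The angle between the hands is 105 degrees

Final answer: 105 degrees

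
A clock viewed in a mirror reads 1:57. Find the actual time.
Reflection across the vertical (12-6) axis maps a hand at angle A degrees to (360 - A) degrees, which sends a reading of T minutes past 12:00 to (720 - T) minutes past 12:00.
Mirror reads 1:57 = 117 minutes past 12:00.
Actual time: (720 - 117) mod 720 = 603 minutes = 10:03.

Final answer: 10:03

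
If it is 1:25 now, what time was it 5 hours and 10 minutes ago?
Starting time: 1:25 = 85 total minutes past 12:00
Subtracting: 5 hours and 10 minutes = 310 minutes
85 - 310 = -225 (negative, add 12 hours = 720) = 495 minutes
= 8 hours and 15 minutes past 12:00 = 8:15

Final answer: 8:15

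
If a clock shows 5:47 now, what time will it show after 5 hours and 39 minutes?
Starting time: 5:47
Adding 39 minutes to 47 minutes: 47 + 39 = 86 minutes = 1 hour and 26 minutes
Adding 5 hours: 5 + 5 + 1 (carry) = 11
Final time: 11:26

Final answer: 11:26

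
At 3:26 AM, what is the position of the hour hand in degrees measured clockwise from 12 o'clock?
The hour hand moves 30 degrees per hour and 0.5 degrees per minute.
At 3:26: (3) x 30 + 26 x 0.5 = 90 + 13 = 103 degrees

Final answer: 103 degrees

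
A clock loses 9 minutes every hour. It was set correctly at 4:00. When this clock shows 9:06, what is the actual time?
For every 60 true minutes, the faulty clock advances 51 minutes, so 1 faulty-clock minute corresponds to 60/51 true minutes.
From 4:00 to 9:06 on the faulty dial is 306 minutes.
True elapsed: 306 x 60/51 = 360 minutes = 6 hours.
True time: 4:00 + 6 hours = 10:00.

Final answer: 10:00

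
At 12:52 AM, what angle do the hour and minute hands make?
Hour hand position: 0 x 30 + 52 x 0.5 = 26 degrees
Minute hand position: 52 x 6 = 312 degrees
Difference: |26 - 312| = 286 degrees
Since 286 > 180, the smaller angle is 360 - 286 = 74 degrees

Final answer: 74 degrees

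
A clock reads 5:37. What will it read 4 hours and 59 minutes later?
Starting time: 5:37
Adding 59 minutes to 37 minutes: 37 + 59 = 96 minutes = 1 hour and 36 minutes
Adding 4 hours: 5 + 4 + 1 (carry) = 10
Final time: 10:36

Final answer: 10:36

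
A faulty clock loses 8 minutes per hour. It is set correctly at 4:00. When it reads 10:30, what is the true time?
For every 60 true minutes, the faulty clock advances 52 minutes, so 1 faulty-clock minute corresponds to 60/52 true minutes.
From 4:00 to 10:30 on the faulty dial is 390 minutes.
True elapsed: 390 x 60/52 = 450 minutes = 7 hours and 30 minutes.
True time: 4:00 + 7 hours and 30 minutes = 11:30.

Final answer: 11:30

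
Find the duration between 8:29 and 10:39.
From 8:29 to 10:39:
(10 x 60 + 39) - (8 x 60 + 29) = 639 - 509 = 130 minutes
= 2 hours and 10 minutes

Final answer: 2 hours and 10 minutes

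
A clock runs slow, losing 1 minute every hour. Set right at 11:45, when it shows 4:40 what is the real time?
For every 60 true minutes, the faulty clock advances 59 minutes, so 1 faulty-clock minute corresponds to 60/59 true minutes.
From 11:45 to 4:40 on the faulty dial is 295 minutes.
True elapsed: 295 x 60/59 = 300 minutes = 5 hours.
True time: 11:45 + 5 hours = 4:45.

Final answer: 4:45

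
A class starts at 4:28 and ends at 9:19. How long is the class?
From 4:28 to 9:19:
(9 x 60 + 19) - (4 x 60 + 28) = 559 - 268 = 291 minutes
= 4 hours and 51 minutes

Final answer: 4 hours and 51 minutes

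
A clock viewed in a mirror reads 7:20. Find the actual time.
Reflection across the vertical (12-6) axis maps a hand at angle A degrees to (360 - A) degrees, which sends a reading of T minutes past 12:00 to (720 - T) minutes past 12:00.
Mirror reads 7:20 = 440 minutes past 12:00.
Actual time: (720 - 440) mod 720 = 280 minutes = 4:40.

Final answer: 4:40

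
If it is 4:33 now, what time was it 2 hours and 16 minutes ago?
Starting time: 4:33 = 273 total minutes past 12:00
Subtracting: 2 hours and 16 minutes = 136 minutes
273 - 136 = 137 minutes
= 2 hours and 17 minutes past 12:00 = 2:17

Final answer: 2:17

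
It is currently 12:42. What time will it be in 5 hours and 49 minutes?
Starting time: 12:42
Adding 49 minutes to 42 minutes: 42 + 49 = 91 minutes = 1 hour and 31 minutes
Adding 5 hours: 12 + 5 + 1 (carry) = 18 - 12 = 6
Final time: 6:31

Final answer: 6:31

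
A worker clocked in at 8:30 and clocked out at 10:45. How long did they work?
From 8:30 to 10:45:
(10 x 60 + 45) - (8 x 60 + 30) = 645 - 510 = 135 minutes
= 2 hours and 15 minutes

Final answer: 2 hours and 15 minutes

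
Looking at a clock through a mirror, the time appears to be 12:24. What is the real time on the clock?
Reflection across the vertical (12-6) axis maps a hand at angle A degrees to (360 - A) degrees, which sends a reading of T minutes past 12:00 to (720 - T) minutes past 12:00.
Mirror reads 12:24 = 24 minutes past 12:00.
Actual time: (720 - 24) mod 720 = 696 minutes = 11:36.

Final answer: 11:36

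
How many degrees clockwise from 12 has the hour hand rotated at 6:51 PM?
The hour hand moves 30 degrees per hour and 0.5 degrees per minute.
At 6:51: (6) x 30 + 51 x 0.5 = 180 + 25.5 = 205.5 degrees

Final answer: 205.5 degrees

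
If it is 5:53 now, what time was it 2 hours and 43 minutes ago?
Starting time: 5:53 = 353 total minutes past 12:00
Subtracting: 2 hours and 43 minutes = 163 minutes
353 - 163 = 190 minutes
= 3 hours and 10 minutes past 12:00 = 3:10

Final answer: 3:10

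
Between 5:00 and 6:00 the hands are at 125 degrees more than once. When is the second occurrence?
At t minutes past 5:00, the hour hand is at 30 x 5 + 0.5t degrees and the minute hand is at 6t degrees.
The smaller angle between them is 125 degrees when |30H - 5.5t| = 125 or |30H - 5.5t| = 235.
With H = 5, solve 30 x 5 - 5.5t = +/- target for each target:
  t = (30 x 5 - 125) / 5.5 = 4.55
  t = (30 x 5 + 125) / 5.5 = 50
  t = (30 x 5 - 235) / 5.5 = -15.45 (outside (0, 60))
  t = (30 x 5 + 235) / 5.5 = 70 (outside (0, 60))
Valid solutions in (0, 60): {4.55, 50} minutes.
The second occurrence is t = 50 minutes.
The hands form a 125-degree angle at 50 minutes past 5:00.

Final answer: 50 minutes past 5:00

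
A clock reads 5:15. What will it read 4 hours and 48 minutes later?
Starting time: 5:15
Adding 48 minutes to 15 minutes: 15 + 48 = 63 minutes = 1 hour and 3 minutes
Adding 4 hours: 5 + 4 + 1 (carry) = 10
Final time: 10:03

Final answer: 10:03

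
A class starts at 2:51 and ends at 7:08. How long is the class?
From 2:51 to 7:08:
(7 x 60 + 8) - (2 x 60 + 51) = 428 - 171 = 257 minutes
= 4 hours and 17 minutes

Final answer: 4 hours and 17 minutes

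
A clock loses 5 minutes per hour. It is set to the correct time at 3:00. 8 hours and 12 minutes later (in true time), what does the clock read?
For every 60 true minutes, the faulty clock advances 60 - 5 = 55 minutes.
True elapsed: 8 hours and 12 minutes = 492 minutes.
Faulty clock advances: 492 x 55/60 = 451 minutes (drift: 41 minutes behind).
Shown time: 3:00 + 451 minutes = 10:31.

Final answer: 10:31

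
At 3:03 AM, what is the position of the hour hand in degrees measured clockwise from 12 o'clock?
The hour hand moves 30 degrees per hour and 0.5 degrees per minute.
At 3:03: (3) x 30 + 3 x 0.5 = 90 + 1.5 = 91.5 degrees

Final answer: 91.5 degrees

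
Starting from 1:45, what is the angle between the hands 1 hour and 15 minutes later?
First find the time 1 hour and 15 minutes after 1:45.
Total minutes: 1 x 60 + 45 + 1 x 60 + 15 = 180.
180 mod 720 = 180 minutes = 3:00.
Now compute the angle at 3:00:
Hour hand: 3 x 30 + 0 x 0.5 = 90 degrees
Minute hand: 0 x 6 = 0 degrees
Difference: |90 - 0| = 90 degrees
The angle is 90 degrees

Final answer: 90 degrees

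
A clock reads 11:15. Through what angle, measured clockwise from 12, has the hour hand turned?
The hour hand moves 30 degrees per hour and 0.5 degrees per minute.
At 11:15: (11) x 30 + 15 x 0.5 = 330 + 7.5 = 337.5 degrees

Final answer: 337.5 degrees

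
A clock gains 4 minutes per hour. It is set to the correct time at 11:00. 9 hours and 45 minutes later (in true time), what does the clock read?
For every 60 true minutes, the faulty clock advances 60 + 4 = 64 minutes.
True elapsed: 9 hours and 45 minutes = 585 minutes.
Faulty clock advances: 585 x 64/60 = 624 minutes (drift: 39 minutes ahead).
Shown time: 11:00 + 624 minutes = 9:24.

Final answer: 9:24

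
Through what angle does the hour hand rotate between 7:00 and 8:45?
The hour hand moves 0.5 degrees per minute.
Time elapsed: 8:45 - 7:00 = 105 minutes
Angular displacement: 105 x 0.5 = 52.5 degrees

Final answer: 52.5 degrees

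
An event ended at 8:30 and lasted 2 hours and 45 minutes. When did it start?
Starting time: 8:30 = 510 total minutes past 12:00
Subtracting: 2 hours and 45 minutes = 165 minutes
510 - 165 = 345 minutes
= 5 hours and 45 minutes past 12:00 = 5:45

Final answer: 5:45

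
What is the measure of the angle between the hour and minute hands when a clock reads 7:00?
Hour hand position: 7 x 30 + 0 x 0.5 = 210 degrees
Minute hand position: 0 x 6 = 0 degrees
Difference: |210 - 0| = 210 degrees
Since 210 > 180, the smaller angle is 360 - 210 = 150 degrees

Final answer: 150 degrees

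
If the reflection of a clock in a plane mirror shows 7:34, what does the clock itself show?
Reflection across the vertical (12-6) axis maps a hand at angle A degrees to (360 - A) degrees, which sends a reading of T minutes past 12:00 to (720 - T) minutes past 12:00.
Mirror reads 7:34 = 454 minutes past 12:00.
Actual time: (720 - 454) mod 720 = 266 minutes = 4:26.

Final answer: 4:26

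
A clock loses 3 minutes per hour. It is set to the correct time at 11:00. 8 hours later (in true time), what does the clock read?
For every 60 true minutes, the faulty clock advances 60 - 3 = 57 minutes.
True elapsed: 8 hours = 480 minutes.
Faulty clock advances: 480 x 57/60 = 456 minutes (drift: 24 minutes behind).
Shown time: 11:00 + 456 minutes = 6:36.

Final answer: 6:36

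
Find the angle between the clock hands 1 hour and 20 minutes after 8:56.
First find the time 1 hour and 20 minutes after 8:56.
Total minutes: 8 x 60 + 56 + 1 x 60 + 20 = 616.
616 mod 720 = 616 minutes = 10:16.
Now compute the angle at 10:16:
Hour hand: 10 x 30 + 16 x 0.5 = 308 degrees
Minute hand: 16 x 6 = 96 degrees
Difference: |308 - 96| = 212 degrees
Smaller angle: 360 - 212 = 148 degrees

Final answer: 148 degrees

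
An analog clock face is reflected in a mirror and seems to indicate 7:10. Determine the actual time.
Reflection across the vertical (12-6) axis maps a hand at angle A degrees to (360 - A) degrees, which sends a reading of T minutes past 12:00 to (720 - T) minutes past 12:00.
Mirror reads 7:10 = 430 minutes past 12:00.
Actual time: (720 - 430) mod 720 = 290 minutes = 4:50.

Final answer: 4:50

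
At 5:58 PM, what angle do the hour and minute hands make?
Hour hand position: 5 x 30 + 58 x 0.5 = 179 degrees
Minute hand position: 58 x 6 = 348 degrees
Difference: |179 - 348| = 169 degrees
The angle between the hands is 169 degrees

Final answer: 169 degrees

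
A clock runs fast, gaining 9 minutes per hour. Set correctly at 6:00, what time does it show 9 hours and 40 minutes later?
For every 60 true minutes, the faulty clock advances 60 + 9 = 69 minutes.
True elapsed: 9 hours and 40 minutes = 580 minutes.
Faulty clock advances: 580 x 69/60 = 667 minutes (drift: 87 minutes ahead).
Shown time: 6:00 + 667 minutes = 5:07.

Final answer: 5:07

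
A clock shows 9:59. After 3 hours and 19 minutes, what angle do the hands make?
First find the time 3 hours and 19 minutes after 9:59.
Total minutes: 9 x 60 + 59 + 3 x 60 + 19 = 798.
798 mod 720 = 78 minutes = 1:18.
Now compute the angle at 1:18:
Hour hand: 1 x 30 + 18 x 0.5 = 39 degrees
Minute hand: 18 x 6 = 108 degrees
Difference: |39 - 108| = 69 degrees
The angle is 69 degrees

Final answer: 69 degrees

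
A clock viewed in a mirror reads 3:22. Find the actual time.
Reflection across the vertical (12-6) axis maps a hand at angle A degrees to (360 - A) degrees, which sends a reading of T minutes past 12:00 to (720 - T) minutes past 12:00.
Mirror reads 3:22 = 202 minutes past 12:00.
Actual time: (720 - 202) mod 720 = 518 minutes = 8:38.

Final answer: 8:38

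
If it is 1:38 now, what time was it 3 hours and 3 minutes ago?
Starting time: 1:38 = 98 total minutes past 12:00
Subtracting: 3 hours and 3 minutes = 183 minutes
98 - 183 = -85 (negative, add 12 hours = 720) = 635 minutes
= 10 hours and 35 minutes past 12:00 = 10:35

Final answer: 10:35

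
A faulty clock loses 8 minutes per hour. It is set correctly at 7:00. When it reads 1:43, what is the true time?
For every 60 true minutes, the faulty clock advances 52 minutes, so 1 faulty-clock minute corresponds to 60/52 true minutes.
From 7:00 to 1:43 on the faulty dial is 403 minutes.
True elapsed: 403 x 60/52 = 465 minutes = 7 hours and 45 minutes.
True time: 7:00 + 7 hours and 45 minutes = 2:45.

Final answer: 2:45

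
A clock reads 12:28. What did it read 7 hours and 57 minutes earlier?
Starting time: 12:28 = 28 total minutes past 12:00
Subtracting: 7 hours and 57 minutes = 477 minutes
28 - 477 = -449 (negative, add 12 hours = 720) = 271 minutes
= 4 hours and 31 minutes past 12:00 = 4:31

Final answer: 4:31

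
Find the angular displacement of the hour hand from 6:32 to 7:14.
The hour hand moves 0.5 degrees per minute.
Time elapsed: 7:14 - 6:32 = 42 minutes
Angular displacement: 42 x 0.5 = 21 degrees

Final answer: 21 degrees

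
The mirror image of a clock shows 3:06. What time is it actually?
Reflection across the vertical (12-6) axis maps a hand at angle A degrees to (360 - A) degrees, which sends a reading of T minutes past 12:00 to (720 - T) minutes past 12:00.
Mirror reads 3:06 = 186 minutes past 12:00.
Actual time: (720 - 186) mod 720 = 534 minutes = 8:54.

Final answer: 8:54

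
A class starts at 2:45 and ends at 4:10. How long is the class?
From 2:45 to 4:10:
(4 x 60 + 10) - (2 x 60 + 45) = 250 - 165 = 85 minutes
= 1 hour and 25 minutes

Final answer: 1 hour and 25 minutes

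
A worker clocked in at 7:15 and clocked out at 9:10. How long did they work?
From 7:15 to 9:10:
(9 x 60 + 10) - (7 x 60 + 15) = 550 - 435 = 115 minutes
= 1 hour and 55 minutes

Final answer: 1 hour and 55 minutes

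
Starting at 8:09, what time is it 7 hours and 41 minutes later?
Starting time: 8:09
Adding 41 minutes to 9 minutes: 9 + 41 = 50 minutes
Adding 7 hours: 8 + 7 = 15 - 12 = 3
Final time: 3:50

Final answer: 3:50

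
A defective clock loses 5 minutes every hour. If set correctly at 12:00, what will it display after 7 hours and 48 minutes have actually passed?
For every 60 true minutes, the faulty clock advances 60 - 5 = 55 minutes.
True elapsed: 7 hours and 48 minutes = 468 minutes.
Faulty clock advances: 468 x 55/60 = 429 minutes (drift: 39 minutes behind).
Shown time: 12:00 + 429 minutes = 7:09.

Final answer: 7:09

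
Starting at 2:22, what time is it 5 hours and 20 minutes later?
Starting time: 2:22
Adding 20 minutes to 22 minutes: 22 + 20 = 42 minutes
Adding 5 hours: 2 + 5 = 7
Final time: 7:42

Final answer: 7:42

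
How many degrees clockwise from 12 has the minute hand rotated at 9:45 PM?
The minute hand moves 6 degrees per minute.
At 9:45: 45 x 6 = 270 degrees

Final answer: 270 degrees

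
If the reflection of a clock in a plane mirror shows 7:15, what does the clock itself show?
Reflection across the vertical (12-6) axis maps a hand at angle A degrees to (360 - A) degrees, which sends a reading of T minutes past 12:00 to (720 - T) minutes past 12:00.
Mirror reads 7:15 = 435 minutes past 12:00.
Actual time: (720 - 435) mod 720 = 285 minutes = 4:45.

Final answer: 4:45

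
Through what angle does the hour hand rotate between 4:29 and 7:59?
The hour hand moves 0.5 degrees per minute.
Time elapsed: 7:59 - 4:29 = 210 minutes
Angular displacement: 210 x 0.5 = 105 degrees

Final answer: 105 degrees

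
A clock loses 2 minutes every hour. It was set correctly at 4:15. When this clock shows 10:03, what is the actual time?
For every 60 true minutes, the faulty clock advances 58 minutes, so 1 faulty-clock minute corresponds to 60/58 true minutes.
From 4:15 to 10:03 on the faulty dial is 348 minutes.
True elapsed: 348 x 60/58 = 360 minutes = 6 hours.
True time: 4:15 + 6 hours = 10:15.

Final answer: 10:15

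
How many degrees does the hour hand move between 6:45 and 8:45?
The hour hand moves 0.5 degrees per minute.
Time elapsed: 8:45 - 6:45 = 120 minutes
Angular displacement: 120 x 0.5 = 60 degrees

Final answer: 60 degrees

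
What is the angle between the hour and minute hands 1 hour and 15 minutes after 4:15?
First find the time 1 hour and 15 minutes after 4:15.
Total minutes: 4 x 60 + 15 + 1 x 60 + 15 = 330.
330 mod 720 = 330 minutes = 5:30.
Now compute the angle at 5:30:
Hour hand: 5 x 30 + 30 x 0.5 = 165 degrees
Minute hand: 30 x 6 = 180 degrees
Difference: |165 - 180| = 15 degrees
The angle is 15 degrees

Final answer: 15 degrees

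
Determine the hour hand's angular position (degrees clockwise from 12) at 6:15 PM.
The hour hand moves 30 degrees per hour and 0.5 degrees per minute.
At 6:15: (6) x 30 + 15 x 0.5 = 180 + 7.5 = 187.5 degrees

Final answer: 187.5 degrees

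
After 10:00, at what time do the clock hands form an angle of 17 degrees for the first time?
At t minutes past 10:00, the hour hand is at 30 x 10 + 0.5t degrees and the minute hand is at 6t degrees.
The smaller angle between them is 17 degrees when |30H - 5.5t| = 17 or |30H - 5.5t| = 343.
With H = 10, solve 30 x 10 - 5.5t = +/- target for each target:
  t = (30 x 10 - 17) / 5.5 = 51.45
  t = (30 x 10 + 17) / 5.5 = 57.64
  t = (30 x 10 - 343) / 5.5 = -7.82 (outside (0, 60))
  t = (30 x 10 + 343) / 5.5 = 116.91 (outside (0, 60))
Valid solutions in (0, 60): {51.45, 57.64} minutes.
The first occurrence is t = 51.45 minutes.
The hands form a 17-degree angle at 51.45 minutes past 10:00.

Final answer: 51.45 minutes past 10:00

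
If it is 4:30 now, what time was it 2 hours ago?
Starting time: 4:30 = 270 total minutes past 12:00
Subtracting: 2 hours = 120 minutes
270 - 120 = 150 minutes
= 2 hours and 30 minutes past 12:00 = 2:30

Final answer: 2:30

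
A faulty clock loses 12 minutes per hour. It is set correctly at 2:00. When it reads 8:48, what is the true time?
For every 60 true minutes, the faulty clock advances 48 minutes, so 1 faulty-clock minute corresponds to 60/48 true minutes.
From 2:00 to 8:48 on the faulty dial is 408 minutes.
True elapsed: 408 x 60/48 = 510 minutes = 8 hours and 30 minutes.
True time: 2:00 + 8 hours and 30 minutes = 10:30.

Final answer: 10:30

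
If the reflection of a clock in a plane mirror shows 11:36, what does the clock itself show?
Reflection across the vertical (12-6) axis maps a hand at angle A degrees to (360 - A) degrees, which sends a reading of T minutes past 12:00 to (720 - T) minutes past 12:00.
Mirror reads 11:36 = 696 minutes past 12:00.
Actual time: (720 - 696) mod 720 = 24 minutes = 12:24.

Final answer: 12:24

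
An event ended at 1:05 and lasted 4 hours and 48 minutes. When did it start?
Starting time: 1:05 = 65 total minutes past 12:00
Subtracting: 4 hours and 48 minutes = 288 minutes
65 - 288 = -223 (negative, add 12 hours = 720) = 497 minutes
= 8 hours and 17 minutes past 12:00 = 8:17

Final answer: 8:17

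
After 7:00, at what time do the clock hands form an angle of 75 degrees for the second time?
At t minutes past 7:00, the hour hand is at 30 x 7 + 0.5t degrees and the minute hand is at 6t degrees.
The smaller angle between them is 75 degrees when |30H - 5.5t| = 75 or |30H - 5.5t| = 285.
With H = 7, solve 30 x 7 - 5.5t = +/- target for each target:
  t = (30 x 7 - 75) / 5.5 = 24.55
  t = (30 x 7 + 75) / 5.5 = 51.82
  t = (30 x 7 - 285) / 5.5 = -13.64 (outside (0, 60))
  t = (30 x 7 + 285) / 5.5 = 90 (outside (0, 60))
Valid solutions in (0, 60): {24.55, 51.82} minutes.
The second occurrence is t = 51.82 minutes.
The hands form a 75-degree angle at 51.82 minutes past 7:00.

Final answer: 51.82 minutes past 7:00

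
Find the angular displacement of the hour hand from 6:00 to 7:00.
The hour hand moves 0.5 degrees per minute.
Time elapsed: 7:00 - 6:00 = 60 minutes
Angular displacement: 60 x 0.5 = 30 degrees

Final answer: 30 degrees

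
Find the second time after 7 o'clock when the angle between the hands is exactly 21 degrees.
At t minutes past 7:00, the hour hand is at 30 x 7 + 0.5t degrees and the minute hand is at 6t degrees.
The smaller angle between them is 21 degrees when |30H - 5.5t| = 21 or |30H - 5.5t| = 339.
With H = 7, solve 30 x 7 - 5.5t = +/- target for each target:
  t = (30 x 7 - 21) / 5.5 = 34.36
  t = (30 x 7 + 21) / 5.5 = 42
  t = (30 x 7 - 339) / 5.5 = -23.45 (outside (0, 60))
  t = (30 x 7 + 339) / 5.5 = 99.82 (outside (0, 60))
Valid solutions in (0, 60): {34.36, 42} minutes.
The second occurrence is t = 42 minutes.
The hands form a 21-degree angle at 42 minutes past 7:00.

Final answer: 42 minutes past 7:00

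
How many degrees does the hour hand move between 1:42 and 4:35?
The hour hand moves 0.5 degrees per minute.
Time elapsed: 4:35 - 1:42 = 173 minutes
Angular displacement: 173 x 0.5 = 86.5 degrees

Final answer: 86.5 degrees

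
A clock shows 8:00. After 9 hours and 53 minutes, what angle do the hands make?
First find the time 9 hours and 53 minutes after 8:00.
Total minutes: 8 x 60 + 0 + 9 x 60 + 53 = 1073.
1073 mod 720 = 353 minutes = 5:53.
Now compute the angle at 5:53:
Hour hand: 5 x 30 + 53 x 0.5 = 176.5 degrees
Minute hand: 53 x 6 = 318 degrees
Difference: |176.5 - 318| = 141.5 degrees
The angle is 141.5 degrees

Final answer: 141.5 degrees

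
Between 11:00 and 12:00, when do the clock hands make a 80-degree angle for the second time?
At t minutes past 11:00, the hour hand is at 30 x 11 + 0.5t degrees and the minute hand is at 6t degrees.
The smaller angle between them is 80 degrees when |30H - 5.5t| = 80 or |30H - 5.5t| = 280.
With H = 11, solve 30 x 11 - 5.5t = +/- target for each target:
  t = (30 x 11 - 80) / 5.5 = 45.45
  t = (30 x 11 + 80) / 5.5 = 74.55 (outside (0, 60))
  t = (30 x 11 - 280) / 5.5 = 9.09
  t = (30 x 11 + 280) / 5.5 = 110.91 (outside (0, 60))
Valid solutions in (0, 60): {9.09, 45.45} minutes.
The second occurrence is t = 45.45 minutes.
The hands form a 80-degree angle at 45.45 minutes past 11:00.

Final answer: 45.45 minutes past 11:00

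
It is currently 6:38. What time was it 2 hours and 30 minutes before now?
Starting time: 6:38 = 398 total minutes past 12:00
Subtracting: 2 hours and 30 minutes = 150 minutes
398 - 150 = 248 minutes
= 4 hours and 8 minutes past 12:00 = 4:08

Final answer: 4:08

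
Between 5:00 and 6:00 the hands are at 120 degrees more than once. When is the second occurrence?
At t minutes past 5:00, the hour hand is at 30 x 5 + 0.5t degrees and the minute hand is at 6t degrees.
The smaller angle between them is 120 degrees when |30H - 5.5t| = 120 or |30H - 5.5t| = 240.
With H = 5, solve 30 x 5 - 5.5t = +/- target for each target:
  t = (30 x 5 - 120) / 5.5 = 5.45
  t = (30 x 5 + 120) / 5.5 = 49.09
  t = (30 x 5 - 240) / 5.5 = -16.36 (outside (0, 60))
  t = (30 x 5 + 240) / 5.5 = 70.91 (outside (0, 60))
Valid solutions in (0, 60): {5.45, 49.09} minutes.
The second occurrence is t = 49.09 minutes.
The hands form a 120-degree angle at 49.09 minutes past 5:00.

Final answer: 49.09 minutes past 5:00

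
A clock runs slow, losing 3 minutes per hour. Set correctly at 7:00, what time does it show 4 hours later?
For every 60 true minutes, the faulty clock advances 60 - 3 = 57 minutes.
True elapsed: 4 hours = 240 minutes.
Faulty clock advances: 240 x 57/60 = 228 minutes (drift: 12 minutes behind).
Shown time: 7:00 + 228 minutes = 10:48.

Final answer: 10:48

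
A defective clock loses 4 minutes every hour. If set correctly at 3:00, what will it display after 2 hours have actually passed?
For every 60 true minutes, the faulty clock advances 60 - 4 = 56 minutes.
True elapsed: 2 hours = 120 minutes.
Faulty clock advances: 120 x 56/60 = 112 minutes (drift: 8 minutes behind).
Shown time: 3:00 + 112 minutes = 4:52.

Final answer: 4:52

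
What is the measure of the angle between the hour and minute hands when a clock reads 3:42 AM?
Hour hand position: 3 x 30 + 42 x 0.5 = 111 degrees
Minute hand position: 42 x 6 = 252 degrees
Difference: |111 - 252| = 141 degrees
The angle between the hands is 141 degrees

Final answer: 141 degrees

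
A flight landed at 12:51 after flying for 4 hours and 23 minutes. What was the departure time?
Starting time: 12:51 = 51 total minutes past 12:00
Subtracting: 4 hours and 23 minutes = 263 minutes
51 - 263 = -212 (negative, add 12 hours = 720) = 508 minutes
= 8 hours and 28 minutes past 12:00 = 8:28

Final answer: 8:28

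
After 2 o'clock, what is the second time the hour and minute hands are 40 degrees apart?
At t minutes past 2:00, the hour hand is at 30 x 2 + 0.5t degrees and the minute hand is at 6t degrees.
The smaller angle between them is 40 degrees when |30H - 5.5t| = 40 or |30H - 5.5t| = 320.
With H = 2, solve 30 x 2 - 5.5t = +/- target for each target:
  t = (30 x 2 - 40) / 5.5 = 3.64
  t = (30 x 2 + 40) / 5.5 = 18.18
  t = (30 x 2 - 320) / 5.5 = -47.27 (outside (0, 60))
  t = (30 x 2 + 320) / 5.5 = 69.09 (outside (0, 60))
Valid solutions in (0, 60): {3.64, 18.18} minutes.
The second occurrence is t = 18.18 minutes.
The hands form a 40-degree angle at 18.18 minutes past 2:00.

Final answer: 18.18 minutes past 2:00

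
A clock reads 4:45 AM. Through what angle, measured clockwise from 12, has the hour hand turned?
The hour hand moves 30 degrees per hour and 0.5 degrees per minute.
At 4:45: (4) x 30 + 45 x 0.5 = 120 + 22.5 = 142.5 degrees

Final answer: 142.5 degrees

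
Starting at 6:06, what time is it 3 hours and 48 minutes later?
Starting time: 6:06
Adding 48 minutes to 6 minutes: 6 + 48 = 54 minutes
Adding 3 hours: 6 + 3 = 9
Final time: 9:54

Final answer: 9:54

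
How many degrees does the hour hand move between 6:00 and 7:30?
The hour hand moves 0.5 degrees per minute.
Time elapsed: 7:30 - 6:00 = 90 minutes
Angular displacement: 90 x 0.5 = 45 degrees

Final answer: 45 degrees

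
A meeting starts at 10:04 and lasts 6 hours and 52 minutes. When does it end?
Starting time: 10:04
Adding 52 minutes to 4 minutes: 4 + 52 = 56 minutes
Adding 6 hours: 10 + 6 = 16 - 12 = 4
Final time: 4:56

Final answer: 4:56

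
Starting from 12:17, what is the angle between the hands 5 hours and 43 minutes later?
First find the time 5 hours and 43 minutes after 12:17.
Total minutes: 12 x 60 + 17 + 5 x 60 + 43 = 1080.
1080 mod 720 = 360 minutes = 6:00.
Now compute the angle at 6:00:
Hour hand: 6 x 30 + 0 x 0.5 = 180 degrees
Minute hand: 0 x 6 = 0 degrees
Difference: |180 - 0| = 180 degrees
The angle is 180 degrees

Final answer: 180 degrees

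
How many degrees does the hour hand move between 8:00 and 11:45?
The hour hand moves 0.5 degrees per minute.
Time elapsed: 11:45 - 8:00 = 225 minutes
Angular displacement: 225 x 0.5 = 112.5 degrees

Final answer: 112.5 degrees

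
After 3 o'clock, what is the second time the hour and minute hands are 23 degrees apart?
At t minutes past 3:00, the hour hand is at 30 x 3 + 0.5t degrees and the minute hand is at 6t degrees.
The smaller angle between them is 23 degrees when |30H - 5.5t| = 23 or |30H - 5.5t| = 337.
With H = 3, solve 30 x 3 - 5.5t = +/- target for each target:
  t = (30 x 3 - 23) / 5.5 = 12.18
  t = (30 x 3 + 23) / 5.5 = 20.55
  t = (30 x 3 - 337) / 5.5 = -44.91 (outside (0, 60))
  t = (30 x 3 + 337) / 5.5 = 77.64 (outside (0, 60))
Valid solutions in (0, 60): {12.18, 20.55} minutes.
The second occurrence is t = 20.55 minutes.
The hands form a 23-degree angle at 20.55 minutes past 3:00.

Final answer: 20.55 minutes past 3:00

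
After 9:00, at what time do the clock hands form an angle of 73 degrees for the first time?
At t minutes past 9:00, the hour hand is at 30 x 9 + 0.5t degrees and the minute hand is at 6t degrees.
The smaller angle between them is 73 degrees when |30H - 5.5t| = 73 or |30H - 5.5t| = 287.
With H = 9, solve 30 x 9 - 5.5t = +/- target for each target:
  t = (30 x 9 - 73) / 5.5 = 35.82
  t = (30 x 9 + 73) / 5.5 = 62.36 (outside (0, 60))
  t = (30 x 9 - 287) / 5.5 = -3.09 (outside (0, 60))
  t = (30 x 9 + 287) / 5.5 = 101.27 (outside (0, 60))
Valid solutions in (0, 60): {35.82} minutes.
The first occurrence is t = 35.82 minutes.
The hands form a 73-degree angle at 35.82 minutes past 9:00.

Final answer: 35.82 minutes past 9:00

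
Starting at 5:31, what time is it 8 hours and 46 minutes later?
Starting time: 5:31
Adding 46 minutes to 31 minutes: 31 + 46 = 77 minutes = 1 hour and 17 minutes
Adding 8 hours: 5 + 8 + 1 (carry) = 14 - 12 = 2
Final time: 2:17

Final answer: 2:17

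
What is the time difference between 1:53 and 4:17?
From 1:53 to 4:17:
(4 x 60 + 17) - (1 x 60 + 53) = 257 - 113 = 144 minutes
= 2 hours and 24 minutes

Final answer: 2 hours and 24 minutes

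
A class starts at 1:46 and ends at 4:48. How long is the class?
From 1:46 to 4:48:
(4 x 60 + 48) - (1 x 60 + 46) = 288 - 106 = 182 minutes
= 3 hours and 2 minutes

Final answer: 3 hours and 2 minutes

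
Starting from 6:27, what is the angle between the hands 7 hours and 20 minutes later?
First find the time 7 hours and 20 minutes after 6:27.
Total minutes: 6 x 60 + 27 + 7 x 60 + 20 = 827.
827 mod 720 = 107 minutes = 1:47.
Now compute the angle at 1:47:
Hour hand: 1 x 30 + 47 x 0.5 = 53.5 degrees
Minute hand: 47 x 6 = 282 degrees
Difference: |53.5 - 282| = 228.5 degrees
Smaller angle: 360 - 228.5 = 131.5 degrees

Final answer: 131.5 degrees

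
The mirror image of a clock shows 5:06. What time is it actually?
Reflection across the vertical (12-6) axis maps a hand at angle A degrees to (360 - A) degrees, which sends a reading of T minutes past 12:00 to (720 - T) minutes past 12:00.
Mirror reads 5:06 = 306 minutes past 12:00.
Actual time: (720 - 306) mod 720 = 414 minutes = 6:54.

Final answer: 6:54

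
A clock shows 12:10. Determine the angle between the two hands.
Hour hand position: 0 x 30 + 10 x 0.5 = 5 degrees
Minute hand position: 10 x 6 = 60 degrees
Difference: |5 - 60| = 55 degrees
The angle between the hands is 55 degrees

Final answer: 55 degrees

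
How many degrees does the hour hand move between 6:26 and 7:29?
The hour hand moves 0.5 degrees per minute.
Time elapsed: 7:29 - 6:26 = 63 minutes
Angular displacement: 63 x 0.5 = 31.5 degrees

Final answer: 31.5 degrees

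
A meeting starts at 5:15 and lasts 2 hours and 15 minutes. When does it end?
Starting time: 5:15
Adding 15 minutes to 15 minutes: 15 + 15 = 30 minutes
Adding 2 hours: 5 + 2 = 7
Final time: 7:30

Final answer: 7:30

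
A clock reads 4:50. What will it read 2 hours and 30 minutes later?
Starting time: 4:50
Adding 30 minutes to 50 minutes: 50 + 30 = 80 minutes = 1 hour and 20 minutes
Adding 2 hours: 4 + 2 + 1 (carry) = 7
Final time: 7:20

Final answer: 7:20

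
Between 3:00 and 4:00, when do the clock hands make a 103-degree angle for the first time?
At t minutes past 3:00, the hour hand is at 30 x 3 + 0.5t degrees and the minute hand is at 6t degrees.
The smaller angle between them is 103 degrees when |30H - 5.5t| = 103 or |30H - 5.5t| = 257.
With H = 3, solve 30 x 3 - 5.5t = +/- target for each target:
  t = (30 x 3 - 103) / 5.5 = -2.36 (outside (0, 60))
  t = (30 x 3 + 103) / 5.5 = 35.09
  t = (30 x 3 - 257) / 5.5 = -30.36 (outside (0, 60))
  t = (30 x 3 + 257) / 5.5 = 63.09 (outside (0, 60))
Valid solutions in (0, 60): {35.09} minutes.
The first occurrence is t = 35.09 minutes.
The hands form a 103-degree angle at 35.09 minutes past 3:00.

Final answer: 35.09 minutes past 3:00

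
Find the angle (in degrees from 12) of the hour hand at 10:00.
The hour hand moves 30 degrees per hour and 0.5 degrees per minute.
At 10:00: (10) x 30 + 0 x 0.5 = 300 + 0 = 300 degrees

Final answer: 300 degrees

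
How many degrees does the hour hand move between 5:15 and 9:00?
The hour hand moves 0.5 degrees per minute.
Time elapsed: 9:00 - 5:15 = 225 minutes
Angular displacement: 225 x 0.5 = 112.5 degrees

Final answer: 112.5 degrees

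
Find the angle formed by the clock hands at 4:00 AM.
Hour hand position: 4 x 30 + 0 x 0.5 = 120 degrees
Minute hand position: 0 x 6 = 0 degrees
Difference: |120 - 0| = 120 degrees
The angle between the hands is 120 degrees

Final answer: 120 degrees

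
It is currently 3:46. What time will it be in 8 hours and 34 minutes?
Starting time: 3:46
Adding 34 minutes to 46 minutes: 46 + 34 = 80 minutes = 1 hour and 20 minutes
Adding 8 hours: 3 + 8 + 1 (carry) = 12
Final time: 12:20

Final answer: 12:20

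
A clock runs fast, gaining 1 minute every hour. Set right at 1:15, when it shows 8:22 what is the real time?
For every 60 true minutes, the faulty clock advances 61 minutes, so 1 faulty-clock minute corresponds to 60/61 true minutes.
From 1:15 to 8:22 on the faulty dial is 427 minutes.
True elapsed: 427 x 60/61 = 420 minutes = 7 hours.
True time: 1:15 + 7 hours = 8:15.

Final answer: 8:15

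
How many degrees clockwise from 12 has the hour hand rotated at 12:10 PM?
The hour hand moves 30 degrees per hour and 0.5 degrees per minute.
At 12:10: (0) x 30 + 10 x 0.5 = 0 + 5 = 5 degrees

Final answer: 5 degrees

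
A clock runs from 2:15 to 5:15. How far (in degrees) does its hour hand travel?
The hour hand moves 0.5 degrees per minute.
Time elapsed: 5:15 - 2:15 = 180 minutes
Angular displacement: 180 x 0.5 = 90 degrees

Final answer: 90 degrees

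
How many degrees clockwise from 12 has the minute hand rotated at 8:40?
The minute hand moves 6 degrees per minute.
At 8:40: 40 x 6 = 240 degrees

Final answer: 240 degrees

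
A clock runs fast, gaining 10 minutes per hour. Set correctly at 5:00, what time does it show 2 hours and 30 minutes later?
For every 60 true minutes, the faulty clock advances 60 + 10 = 70 minutes.
True elapsed: 2 hours and 30 minutes = 150 minutes.
Faulty clock advances: 150 x 70/60 = 175 minutes (drift: 25 minutes ahead).
Shown time: 5:00 + 175 minutes = 7:55.

Final answer: 7:55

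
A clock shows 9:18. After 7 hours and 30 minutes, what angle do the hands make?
First find the time 7 hours and 30 minutes after 9:18.
Total minutes: 9 x 60 + 18 + 7 x 60 + 30 = 1008.
1008 mod 720 = 288 minutes = 4:48.
Now compute the angle at 4:48:
Hour hand: 4 x 30 + 48 x 0.5 = 144 degrees
Minute hand: 48 x 6 = 288 degrees
Difference: |144 - 288| = 144 degrees
The angle is 144 degrees

Final answer: 144 degrees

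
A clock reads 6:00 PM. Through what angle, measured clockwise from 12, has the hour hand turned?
The hour hand moves 30 degrees per hour and 0.5 degrees per minute.
At 6:00: (6) x 30 + 0 x 0.5 = 180 + 0 = 180 degrees

Final answer: 180 degrees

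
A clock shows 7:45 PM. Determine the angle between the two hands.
Hour hand position: 7 x 30 + 45 x 0.5 = 232.5 degrees
Minute hand position: 45 x 6 = 270 degrees
Difference: |232.5 - 270| = 37.5 degrees
The angle between the hands is 37.5 degrees

Final answer: 37.5 degrees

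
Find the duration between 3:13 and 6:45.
From 3:13 to 6:45:
(6 x 60 + 45) - (3 x 60 + 13) = 405 - 193 = 212 minutes
= 3 hours and 32 minutes

Final answer: 3 hours and 32 minutes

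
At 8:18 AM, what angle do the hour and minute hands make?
Hour hand position: 8 x 30 + 18 x 0.5 = 249 degrees
Minute hand position: 18 x 6 = 108 degrees
Difference: |249 - 108| = 141 degrees
The angle between the hands is 141 degrees

Final answer: 141 degrees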